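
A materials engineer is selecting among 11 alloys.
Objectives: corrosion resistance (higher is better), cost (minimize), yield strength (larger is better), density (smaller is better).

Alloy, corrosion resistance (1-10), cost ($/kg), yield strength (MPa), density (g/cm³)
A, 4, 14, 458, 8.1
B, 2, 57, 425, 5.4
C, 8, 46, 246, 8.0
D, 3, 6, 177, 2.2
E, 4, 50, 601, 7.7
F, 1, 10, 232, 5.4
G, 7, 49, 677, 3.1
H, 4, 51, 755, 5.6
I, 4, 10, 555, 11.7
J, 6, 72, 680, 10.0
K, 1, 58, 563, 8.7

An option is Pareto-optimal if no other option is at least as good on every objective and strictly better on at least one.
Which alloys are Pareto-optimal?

A: not dominated.
B: dominated by G (corrosion resistance 7≥2, cost 49≤57, yield strength 677≥425, density 3.1≤5.4).
C: not dominated (best corrosion resistance).
D: not dominated (best cost).
E: dominated by G (corrosion resistance 7≥4, cost 49≤50, yield strength 677≥601, density 3.1≤7.7).
F: not dominated.
G: not dominated.
H: not dominated (best yield strength).
I: not dominated.
J: not dominated.
K: dominated by E (corrosion resistance 4≥1, cost 50≤58, yield strength 601≥563, density 7.7≤8.7).

A, C, D, F, G, H, I, J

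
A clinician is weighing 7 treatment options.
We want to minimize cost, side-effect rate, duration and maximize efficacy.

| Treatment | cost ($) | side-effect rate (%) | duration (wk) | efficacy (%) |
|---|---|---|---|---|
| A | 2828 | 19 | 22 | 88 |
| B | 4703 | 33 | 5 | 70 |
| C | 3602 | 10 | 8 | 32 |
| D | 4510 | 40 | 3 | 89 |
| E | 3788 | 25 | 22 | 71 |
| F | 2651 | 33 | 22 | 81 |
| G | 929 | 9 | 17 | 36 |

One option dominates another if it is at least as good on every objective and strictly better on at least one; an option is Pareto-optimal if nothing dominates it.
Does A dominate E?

A vs E: cost 2828≤3788, side-effect rate 19≤25, duration 22≤22, efficacy 88≥71 — A is at least as good on every objective with at least one strict improvement.

Yes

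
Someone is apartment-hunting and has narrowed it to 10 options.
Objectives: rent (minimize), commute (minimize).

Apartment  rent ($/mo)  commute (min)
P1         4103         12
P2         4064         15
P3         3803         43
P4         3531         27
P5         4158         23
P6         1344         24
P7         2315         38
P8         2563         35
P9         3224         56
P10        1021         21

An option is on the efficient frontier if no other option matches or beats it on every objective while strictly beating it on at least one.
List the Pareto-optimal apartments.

P1, P2, P10

P1: not dominated (best commute).
P2: not dominated.
P3: dominated by P4 (rent 3531≤3803, commute 27≤43).
P4: dominated by P6 (rent 1344≤3531, commute 24≤27).
P5: dominated by P1 (rent 4103≤4158, commute 12≤23).
P6: dominated by P10 (rent 1021≤1344, commute 21≤24).
P7: dominated by P6 (rent 1344≤2315, commute 24≤38).
P8: dominated by P6 (rent 1344≤2563, commute 24≤35).
P9: dominated by P6 (rent 1344≤3224, commute 24≤56).
P10: not dominated (best rent).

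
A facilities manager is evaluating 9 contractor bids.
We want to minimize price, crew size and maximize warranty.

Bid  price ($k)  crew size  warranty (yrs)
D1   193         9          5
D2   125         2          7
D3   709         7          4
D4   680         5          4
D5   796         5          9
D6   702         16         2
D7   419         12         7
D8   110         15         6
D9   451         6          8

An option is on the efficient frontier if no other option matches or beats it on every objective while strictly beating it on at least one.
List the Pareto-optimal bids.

D1: dominated by D2 (price 125≤193, crew size 2≤9, warranty 7≥5).
D2: not dominated (best crew size).
D3: dominated by D2 (price 125≤709, crew size 2≤7, warranty 7≥4).
D4: dominated by D2 (price 125≤680, crew size 2≤5, warranty 7≥4).
D5: not dominated (best warranty).
D6: dominated by D1 (price 193≤702, crew size 9≤16, warranty 5≥2).
D7: dominated by D2 (price 125≤419, crew size 2≤12, warranty 7≥7).
D8: not dominated (best price).
D9: not dominated.

D2, D5, D8, D9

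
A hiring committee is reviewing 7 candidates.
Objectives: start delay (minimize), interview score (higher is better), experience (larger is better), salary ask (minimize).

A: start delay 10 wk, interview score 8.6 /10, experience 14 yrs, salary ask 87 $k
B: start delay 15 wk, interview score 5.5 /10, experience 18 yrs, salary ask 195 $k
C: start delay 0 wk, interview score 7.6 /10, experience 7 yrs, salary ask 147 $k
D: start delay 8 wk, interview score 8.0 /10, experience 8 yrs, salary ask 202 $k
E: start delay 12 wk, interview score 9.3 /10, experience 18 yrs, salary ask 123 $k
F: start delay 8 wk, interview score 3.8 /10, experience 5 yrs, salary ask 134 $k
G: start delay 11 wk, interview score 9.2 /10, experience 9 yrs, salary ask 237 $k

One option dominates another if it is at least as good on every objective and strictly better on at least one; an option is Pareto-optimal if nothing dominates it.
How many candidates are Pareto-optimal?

6

A: not dominated (best salary ask).
B: dominated by E (start delay 12≤15, interview score 9.3≥5.5, experience 18≥18, salary ask 123≤195).
C: not dominated (best start delay).
D: not dominated.
E: not dominated (best interview score).
F: not dominated.
G: not dominated.
Pareto-optimal: A, C, D, E, F, G → 6.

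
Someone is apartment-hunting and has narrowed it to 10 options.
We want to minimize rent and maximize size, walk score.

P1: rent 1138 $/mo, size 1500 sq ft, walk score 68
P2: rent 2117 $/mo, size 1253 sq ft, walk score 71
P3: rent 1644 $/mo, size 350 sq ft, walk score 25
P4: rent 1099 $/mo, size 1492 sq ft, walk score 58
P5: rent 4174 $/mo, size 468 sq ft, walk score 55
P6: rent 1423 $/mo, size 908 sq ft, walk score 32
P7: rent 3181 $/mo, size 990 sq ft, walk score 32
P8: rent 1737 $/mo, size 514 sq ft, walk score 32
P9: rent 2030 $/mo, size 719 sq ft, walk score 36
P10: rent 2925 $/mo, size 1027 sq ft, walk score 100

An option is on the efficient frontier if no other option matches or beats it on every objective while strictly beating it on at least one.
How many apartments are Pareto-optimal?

4

P1: not dominated (best size).
P2: not dominated.
P3: dominated by P1 (rent 1138≤1644, size 1500≥350, walk score 68≥25).
P4: not dominated (best rent).
P5: dominated by P1 (rent 1138≤4174, size 1500≥468, walk score 68≥55).
P6: dominated by P1 (rent 1138≤1423, size 1500≥908, walk score 68≥32).
P7: dominated by P1 (rent 1138≤3181, size 1500≥990, walk score 68≥32).
P8: dominated by P1 (rent 1138≤1737, size 1500≥514, walk score 68≥32).
P9: dominated by P1 (rent 1138≤2030, size 1500≥719, walk score 68≥36).
P10: not dominated (best walk score).
Pareto-optimal: P1, P2, P4, P10 → 4.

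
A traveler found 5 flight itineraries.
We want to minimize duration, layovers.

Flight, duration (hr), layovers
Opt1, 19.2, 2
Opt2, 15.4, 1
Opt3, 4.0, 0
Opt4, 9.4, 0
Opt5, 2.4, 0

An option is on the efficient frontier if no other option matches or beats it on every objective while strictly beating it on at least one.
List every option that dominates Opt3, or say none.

Opt5

Opt5: duration 2.4≤4.0, layovers 0≤0 — dominates Opt3.
Others (Opt1, Opt2, Opt4) are each worse than Opt3 on at least one objective.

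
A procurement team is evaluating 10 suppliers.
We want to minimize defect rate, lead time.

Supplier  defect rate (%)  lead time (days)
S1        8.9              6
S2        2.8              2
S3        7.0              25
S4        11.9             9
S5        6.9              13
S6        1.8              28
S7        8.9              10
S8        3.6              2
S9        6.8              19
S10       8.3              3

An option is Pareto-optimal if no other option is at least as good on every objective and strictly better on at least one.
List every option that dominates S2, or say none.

S1: worse on defect rate (8.9 vs 2.8).
S3: worse on defect rate (7.0 vs 2.8).
S4: worse on defect rate (11.9 vs 2.8).
S5: worse on defect rate (6.9 vs 2.8).
S6: worse on lead time (28 vs 2).
S7: worse on defect rate (8.9 vs 2.8).
S8: worse on defect rate (3.6 vs 2.8).
S9: worse on defect rate (6.8 vs 2.8).
S10: worse on defect rate (8.3 vs 2.8).
No option dominates S2.

none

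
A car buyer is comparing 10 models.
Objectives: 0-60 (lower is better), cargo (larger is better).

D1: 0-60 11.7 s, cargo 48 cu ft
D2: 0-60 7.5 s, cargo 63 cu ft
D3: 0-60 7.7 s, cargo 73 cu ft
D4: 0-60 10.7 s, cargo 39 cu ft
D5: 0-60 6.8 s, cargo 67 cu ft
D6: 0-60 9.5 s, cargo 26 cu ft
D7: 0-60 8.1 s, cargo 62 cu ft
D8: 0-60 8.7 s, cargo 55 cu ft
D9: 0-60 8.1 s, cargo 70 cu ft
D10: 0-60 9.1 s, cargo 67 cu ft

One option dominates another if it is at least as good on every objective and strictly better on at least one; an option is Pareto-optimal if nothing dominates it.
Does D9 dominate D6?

Yes

D9 vs D6: 0-60 8.1≤9.5, cargo 70≥26 — D9 is at least as good on every objective with at least one strict improvement.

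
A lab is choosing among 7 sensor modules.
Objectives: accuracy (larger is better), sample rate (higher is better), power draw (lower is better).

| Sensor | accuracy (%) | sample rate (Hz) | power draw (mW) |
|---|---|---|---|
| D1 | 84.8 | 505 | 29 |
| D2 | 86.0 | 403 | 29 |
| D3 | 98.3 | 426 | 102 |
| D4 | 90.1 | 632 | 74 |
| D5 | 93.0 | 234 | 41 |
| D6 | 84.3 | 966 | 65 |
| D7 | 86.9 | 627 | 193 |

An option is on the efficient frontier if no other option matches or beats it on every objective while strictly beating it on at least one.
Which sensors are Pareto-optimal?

D1, D2, D3, D4, D5, D6

D1: not dominated.
D2: not dominated.
D3: not dominated (best accuracy).
D4: not dominated.
D5: not dominated.
D6: not dominated (best sample rate).
D7: dominated by D4 (accuracy 90.1≥86.9, sample rate 632≥627, power draw 74≤193).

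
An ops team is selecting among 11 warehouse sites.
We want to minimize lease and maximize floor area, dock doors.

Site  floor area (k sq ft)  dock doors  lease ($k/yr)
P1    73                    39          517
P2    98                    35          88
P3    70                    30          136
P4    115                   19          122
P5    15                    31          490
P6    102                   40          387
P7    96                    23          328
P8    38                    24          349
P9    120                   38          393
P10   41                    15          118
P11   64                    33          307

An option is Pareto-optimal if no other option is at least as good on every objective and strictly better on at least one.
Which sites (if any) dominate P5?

P2: floor area 98≥15, dock doors 35≥31, lease 88≤490 — dominates P5.
P6: floor area 102≥15, dock doors 40≥31, lease 387≤490 — dominates P5.
P9: floor area 120≥15, dock doors 38≥31, lease 393≤490 — dominates P5.
P11: floor area 64≥15, dock doors 33≥31, lease 307≤490 — dominates P5.
Others (P1, P3, P4, P7, P8, P10) are each worse than P5 on at least one objective.

P2, P6, P9, P11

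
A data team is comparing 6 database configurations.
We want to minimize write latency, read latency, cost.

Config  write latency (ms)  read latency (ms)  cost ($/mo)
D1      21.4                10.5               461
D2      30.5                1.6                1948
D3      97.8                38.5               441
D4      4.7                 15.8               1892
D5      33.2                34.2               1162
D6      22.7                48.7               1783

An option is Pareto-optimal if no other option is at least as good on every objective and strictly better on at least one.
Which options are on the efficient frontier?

D1, D2, D3, D4

D1: not dominated.
D2: not dominated (best read latency).
D3: not dominated (best cost).
D4: not dominated (best write latency).
D5: dominated by D1 (write latency 21.4≤33.2, read latency 10.5≤34.2, cost 461≤1162).
D6: dominated by D1 (write latency 21.4≤22.7, read latency 10.5≤48.7, cost 461≤1783).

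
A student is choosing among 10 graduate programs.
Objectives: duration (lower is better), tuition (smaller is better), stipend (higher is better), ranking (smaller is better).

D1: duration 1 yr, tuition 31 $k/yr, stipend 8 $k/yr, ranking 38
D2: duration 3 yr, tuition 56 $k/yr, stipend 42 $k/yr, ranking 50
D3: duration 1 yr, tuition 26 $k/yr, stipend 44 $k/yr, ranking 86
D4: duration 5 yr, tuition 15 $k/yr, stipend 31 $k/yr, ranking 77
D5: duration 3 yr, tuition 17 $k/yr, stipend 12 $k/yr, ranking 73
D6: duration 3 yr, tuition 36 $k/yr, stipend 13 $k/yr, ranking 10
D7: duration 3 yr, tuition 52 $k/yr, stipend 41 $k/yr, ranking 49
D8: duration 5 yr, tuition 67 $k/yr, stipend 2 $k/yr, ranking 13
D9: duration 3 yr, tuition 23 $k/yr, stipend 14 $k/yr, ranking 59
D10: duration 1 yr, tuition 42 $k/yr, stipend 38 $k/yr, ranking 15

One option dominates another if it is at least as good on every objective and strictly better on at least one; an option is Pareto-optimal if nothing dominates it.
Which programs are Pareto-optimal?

D1, D2, D3, D4, D5, D6, D7, D9, D10

D1: not dominated.
D2: not dominated.
D3: not dominated (best stipend).
D4: not dominated (best tuition).
D5: not dominated.
D6: not dominated (best ranking).
D7: not dominated.
D8: dominated by D6 (duration 3≤5, tuition 36≤67, stipend 13≥2, ranking 10≤13).
D9: not dominated.
D10: not dominated.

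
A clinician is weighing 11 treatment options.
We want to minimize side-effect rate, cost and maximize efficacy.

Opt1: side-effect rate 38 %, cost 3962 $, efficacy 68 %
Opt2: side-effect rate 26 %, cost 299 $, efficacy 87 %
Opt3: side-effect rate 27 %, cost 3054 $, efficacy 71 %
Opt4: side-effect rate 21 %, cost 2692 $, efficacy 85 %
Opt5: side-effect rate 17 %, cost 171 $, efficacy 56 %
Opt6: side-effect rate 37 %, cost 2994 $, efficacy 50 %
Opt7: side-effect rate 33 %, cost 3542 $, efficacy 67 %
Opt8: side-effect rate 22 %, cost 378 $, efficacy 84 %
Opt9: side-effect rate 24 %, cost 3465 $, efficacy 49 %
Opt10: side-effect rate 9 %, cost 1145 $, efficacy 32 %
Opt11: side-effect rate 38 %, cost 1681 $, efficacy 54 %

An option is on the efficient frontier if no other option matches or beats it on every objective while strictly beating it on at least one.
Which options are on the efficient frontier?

Opt1: dominated by Opt2 (side-effect rate 26≤38, cost 299≤3962, efficacy 87≥68).
Opt2: not dominated (best efficacy).
Opt3: dominated by Opt2 (side-effect rate 26≤27, cost 299≤3054, efficacy 87≥71).
Opt4: not dominated.
Opt5: not dominated (best cost).
Opt6: dominated by Opt2 (side-effect rate 26≤37, cost 299≤2994, efficacy 87≥50).
Opt7: dominated by Opt2 (side-effect rate 26≤33, cost 299≤3542, efficacy 87≥67).
Opt8: not dominated.
Opt9: dominated by Opt4 (side-effect rate 21≤24, cost 2692≤3465, efficacy 85≥49).
Opt10: not dominated (best side-effect rate).
Opt11: dominated by Opt2 (side-effect rate 26≤38, cost 299≤1681, efficacy 87≥54).

Opt2, Opt4, Opt5, Opt8, Opt10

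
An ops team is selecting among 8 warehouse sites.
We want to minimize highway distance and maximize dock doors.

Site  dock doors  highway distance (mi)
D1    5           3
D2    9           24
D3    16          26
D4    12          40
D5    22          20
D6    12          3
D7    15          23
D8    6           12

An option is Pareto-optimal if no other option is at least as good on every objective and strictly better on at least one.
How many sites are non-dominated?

2

D1: dominated by D6 (dock doors 12≥5, highway distance 3≤3).
D2: dominated by D5 (dock doors 22≥9, highway distance 20≤24).
D3: dominated by D5 (dock doors 22≥16, highway distance 20≤26).
D4: dominated by D3 (dock doors 16≥12, highway distance 26≤40).
D5: not dominated (best dock doors).
D6: not dominated.
D7: dominated by D5 (dock doors 22≥15, highway distance 20≤23).
D8: dominated by D6 (dock doors 12≥6, highway distance 3≤12).
Pareto-optimal: D5, D6 → 2.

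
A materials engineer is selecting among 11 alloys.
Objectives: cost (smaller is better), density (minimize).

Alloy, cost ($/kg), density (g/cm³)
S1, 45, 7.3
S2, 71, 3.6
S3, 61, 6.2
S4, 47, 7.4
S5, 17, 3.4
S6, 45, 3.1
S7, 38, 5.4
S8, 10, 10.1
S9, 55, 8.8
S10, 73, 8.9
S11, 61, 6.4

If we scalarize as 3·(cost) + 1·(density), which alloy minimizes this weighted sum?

S1: 3·45 + 1·7.3 = 142.3
S2: 3·71 + 1·3.6 = 216.6
S3: 3·61 + 1·6.2 = 189.2
S4: 3·47 + 1·7.4 = 148.4
S5: 3·17 + 1·3.4 = 54.4
S6: 3·45 + 1·3.1 = 138.1
S7: 3·38 + 1·5.4 = 119.4
S8: 3·10 + 1·10.1 = 40.1
S9: 3·55 + 1·8.8 = 173.8
S10: 3·73 + 1·8.9 = 227.9
S11: 3·61 + 1·6.4 = 189.4
Lowest: S8 at 40.1.

S8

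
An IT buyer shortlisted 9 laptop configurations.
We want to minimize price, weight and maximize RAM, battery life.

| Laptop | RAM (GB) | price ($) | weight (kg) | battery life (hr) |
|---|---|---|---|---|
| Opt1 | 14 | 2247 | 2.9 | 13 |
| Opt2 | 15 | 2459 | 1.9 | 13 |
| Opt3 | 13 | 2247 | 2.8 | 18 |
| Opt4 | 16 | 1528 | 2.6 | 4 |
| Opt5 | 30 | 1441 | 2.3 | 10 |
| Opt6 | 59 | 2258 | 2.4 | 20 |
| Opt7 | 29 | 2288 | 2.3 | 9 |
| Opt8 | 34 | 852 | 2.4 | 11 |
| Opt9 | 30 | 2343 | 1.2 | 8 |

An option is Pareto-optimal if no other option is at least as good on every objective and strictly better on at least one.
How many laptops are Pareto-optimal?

7

Opt1: not dominated.
Opt2: not dominated.
Opt3: not dominated.
Opt4: dominated by Opt5 (RAM 30≥16, price 1441≤1528, weight 2.3≤2.6, battery life 10≥4).
Opt5: not dominated.
Opt6: not dominated (best RAM).
Opt7: dominated by Opt5 (RAM 30≥29, price 1441≤2288, weight 2.3≤2.3, battery life 10≥9).
Opt8: not dominated (best price).
Opt9: not dominated (best weight).
Pareto-optimal: Opt1, Opt2, Opt3, Opt5, Opt6, Opt8, Opt9 → 7.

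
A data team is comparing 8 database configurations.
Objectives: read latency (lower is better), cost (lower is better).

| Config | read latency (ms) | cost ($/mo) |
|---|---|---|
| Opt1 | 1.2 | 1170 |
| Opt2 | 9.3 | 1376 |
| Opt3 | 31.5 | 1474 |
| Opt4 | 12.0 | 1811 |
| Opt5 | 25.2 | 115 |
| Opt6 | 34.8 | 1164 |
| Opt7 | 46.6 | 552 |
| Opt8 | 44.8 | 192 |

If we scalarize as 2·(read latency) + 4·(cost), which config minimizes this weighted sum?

Opt5

Opt1: 2·1.2 + 4·1170 = 4682.4
Opt2: 2·9.3 + 4·1376 = 5522.6
Opt3: 2·31.5 + 4·1474 = 5959.0
Opt4: 2·12.0 + 4·1811 = 7268.0
Opt5: 2·25.2 + 4·115 = 510.4
Opt6: 2·34.8 + 4·1164 = 4725.6
Opt7: 2·46.6 + 4·552 = 2301.2
Opt8: 2·44.8 + 4·192 = 857.6
Lowest: Opt5 at 510.4.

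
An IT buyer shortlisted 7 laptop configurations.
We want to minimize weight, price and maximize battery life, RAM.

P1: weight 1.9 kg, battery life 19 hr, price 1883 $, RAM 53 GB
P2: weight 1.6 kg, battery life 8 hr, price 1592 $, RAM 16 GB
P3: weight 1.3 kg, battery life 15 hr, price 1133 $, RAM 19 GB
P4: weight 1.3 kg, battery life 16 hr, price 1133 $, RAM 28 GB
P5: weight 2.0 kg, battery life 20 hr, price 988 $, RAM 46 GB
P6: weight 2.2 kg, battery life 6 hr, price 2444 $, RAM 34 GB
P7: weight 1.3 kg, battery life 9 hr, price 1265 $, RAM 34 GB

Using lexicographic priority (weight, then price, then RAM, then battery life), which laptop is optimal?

P4

First minimize weight: best is 1.3, kept {P3, P4, P7}.
Then minimize price: best is 1133, kept {P3, P4}.
Then maximize RAM: best is 28, kept {P4}.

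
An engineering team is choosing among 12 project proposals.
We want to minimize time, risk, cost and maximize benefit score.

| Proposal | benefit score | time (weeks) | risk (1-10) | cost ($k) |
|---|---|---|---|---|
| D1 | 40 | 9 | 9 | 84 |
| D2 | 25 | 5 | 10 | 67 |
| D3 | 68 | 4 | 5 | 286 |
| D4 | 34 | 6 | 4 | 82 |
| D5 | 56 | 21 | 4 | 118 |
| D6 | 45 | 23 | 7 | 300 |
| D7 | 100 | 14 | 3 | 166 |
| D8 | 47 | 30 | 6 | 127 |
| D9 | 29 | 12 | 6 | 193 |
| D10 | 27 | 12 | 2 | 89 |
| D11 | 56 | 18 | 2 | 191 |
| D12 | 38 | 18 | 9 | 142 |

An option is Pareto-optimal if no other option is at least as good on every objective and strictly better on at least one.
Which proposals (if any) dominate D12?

D1: benefit score 40≥38, time 9≤18, risk 9≤9, cost 84≤142 — dominates D12.
Others (D2, D3, D4, D5, D6, D7, D8, D9, D10, D11) are each worse than D12 on at least one objective.

D1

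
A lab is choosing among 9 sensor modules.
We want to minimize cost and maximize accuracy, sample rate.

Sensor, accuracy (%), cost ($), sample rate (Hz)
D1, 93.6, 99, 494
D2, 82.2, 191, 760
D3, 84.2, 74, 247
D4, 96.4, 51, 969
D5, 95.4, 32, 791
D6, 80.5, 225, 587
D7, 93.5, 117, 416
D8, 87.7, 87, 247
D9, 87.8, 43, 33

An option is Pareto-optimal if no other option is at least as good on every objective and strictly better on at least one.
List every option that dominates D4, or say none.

D1: worse on accuracy (93.6 vs 96.4).
D2: worse on accuracy (82.2 vs 96.4).
D3: worse on accuracy (84.2 vs 96.4).
D5: worse on accuracy (95.4 vs 96.4).
D6: worse on accuracy (80.5 vs 96.4).
D7: worse on accuracy (93.5 vs 96.4).
D8: worse on accuracy (87.7 vs 96.4).
D9: worse on accuracy (87.8 vs 96.4).
No option dominates D4.

none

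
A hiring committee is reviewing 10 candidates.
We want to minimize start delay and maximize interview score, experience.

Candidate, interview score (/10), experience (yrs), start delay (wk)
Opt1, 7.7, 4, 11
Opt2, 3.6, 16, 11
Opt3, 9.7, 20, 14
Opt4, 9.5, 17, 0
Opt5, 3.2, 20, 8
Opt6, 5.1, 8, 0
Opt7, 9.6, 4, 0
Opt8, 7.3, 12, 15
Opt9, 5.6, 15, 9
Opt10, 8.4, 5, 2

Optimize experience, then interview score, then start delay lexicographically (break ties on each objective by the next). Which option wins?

First maximize experience: best is 20, kept {Opt3, Opt5}.
Then maximize interview score: best is 9.7, kept {Opt3}.

Opt3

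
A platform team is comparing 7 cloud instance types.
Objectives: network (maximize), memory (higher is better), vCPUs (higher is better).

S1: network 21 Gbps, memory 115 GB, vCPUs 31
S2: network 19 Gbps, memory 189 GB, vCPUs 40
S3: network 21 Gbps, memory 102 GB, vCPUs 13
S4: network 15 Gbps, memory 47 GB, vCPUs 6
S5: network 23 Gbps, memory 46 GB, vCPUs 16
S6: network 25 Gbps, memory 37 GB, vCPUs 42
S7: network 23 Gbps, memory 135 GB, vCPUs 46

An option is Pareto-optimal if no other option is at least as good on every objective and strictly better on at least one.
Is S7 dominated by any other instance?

S1: worse on network (21 vs 23).
S2: worse on network (19 vs 23).
S3: worse on network (21 vs 23).
S4: worse on network (15 vs 23).
S5: worse on memory (46 vs 135).
S6: worse on memory (37 vs 135).
No option is at least as good as S7 on every objective and strictly better on one.

No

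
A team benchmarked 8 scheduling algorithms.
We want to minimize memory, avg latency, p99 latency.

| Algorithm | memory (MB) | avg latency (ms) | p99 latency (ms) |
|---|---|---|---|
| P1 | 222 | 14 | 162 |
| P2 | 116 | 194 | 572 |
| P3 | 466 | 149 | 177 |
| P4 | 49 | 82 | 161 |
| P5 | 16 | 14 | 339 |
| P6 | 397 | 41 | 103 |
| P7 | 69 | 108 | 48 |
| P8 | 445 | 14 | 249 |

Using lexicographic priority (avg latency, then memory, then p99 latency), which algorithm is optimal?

P5

First minimize avg latency: best is 14, kept {P1, P5, P8}.
Then minimize memory: best is 16, kept {P5}.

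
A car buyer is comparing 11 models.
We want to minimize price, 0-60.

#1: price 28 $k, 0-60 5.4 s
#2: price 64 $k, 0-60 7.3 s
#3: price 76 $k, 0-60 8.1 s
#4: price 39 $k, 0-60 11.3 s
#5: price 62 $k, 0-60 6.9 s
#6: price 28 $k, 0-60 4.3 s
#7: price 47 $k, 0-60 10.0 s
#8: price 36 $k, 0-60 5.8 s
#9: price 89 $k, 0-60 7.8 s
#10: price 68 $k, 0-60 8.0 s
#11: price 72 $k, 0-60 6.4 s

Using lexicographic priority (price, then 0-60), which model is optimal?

First minimize price: best is 28, kept {#1, #6}.
Then minimize 0-60: best is 4.3, kept {#6}.

#6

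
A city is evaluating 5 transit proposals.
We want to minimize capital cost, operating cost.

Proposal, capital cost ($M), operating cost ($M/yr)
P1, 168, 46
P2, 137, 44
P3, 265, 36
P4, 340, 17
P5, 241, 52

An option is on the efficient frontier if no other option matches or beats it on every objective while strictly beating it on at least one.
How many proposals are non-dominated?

3

P1: dominated by P2 (capital cost 137≤168, operating cost 44≤46).
P2: not dominated (best capital cost).
P3: not dominated.
P4: not dominated (best operating cost).
P5: dominated by P1 (capital cost 168≤241, operating cost 46≤52).
Pareto-optimal: P2, P3, P4 → 3.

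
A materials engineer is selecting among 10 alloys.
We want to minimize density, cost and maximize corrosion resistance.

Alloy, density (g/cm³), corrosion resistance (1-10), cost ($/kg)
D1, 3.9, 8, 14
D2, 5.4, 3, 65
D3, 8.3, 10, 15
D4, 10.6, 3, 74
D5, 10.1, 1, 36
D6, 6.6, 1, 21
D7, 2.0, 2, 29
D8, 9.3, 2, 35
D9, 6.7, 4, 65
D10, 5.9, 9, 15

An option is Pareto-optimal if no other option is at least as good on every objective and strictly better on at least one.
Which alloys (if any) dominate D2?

D1: density 3.9≤5.4, corrosion resistance 8≥3, cost 14≤65 — dominates D2.
Others (D3, D4, D5, D6, D7, D8, D9, D10) are each worse than D2 on at least one objective.

D1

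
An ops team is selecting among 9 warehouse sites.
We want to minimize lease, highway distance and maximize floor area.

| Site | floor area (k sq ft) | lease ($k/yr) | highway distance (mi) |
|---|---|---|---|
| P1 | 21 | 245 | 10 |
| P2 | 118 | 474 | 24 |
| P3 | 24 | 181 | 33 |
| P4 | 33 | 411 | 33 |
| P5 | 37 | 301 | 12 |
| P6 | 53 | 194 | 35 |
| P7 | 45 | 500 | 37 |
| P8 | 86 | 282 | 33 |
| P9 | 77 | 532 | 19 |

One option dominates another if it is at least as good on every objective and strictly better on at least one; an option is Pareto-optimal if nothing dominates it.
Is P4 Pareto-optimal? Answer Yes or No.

P5 vs P4: floor area 37≥33, lease 301≤411, highway distance 12≤33 — P5 is at least as good on every objective and strictly better on at least one, so P5 dominates P4.

No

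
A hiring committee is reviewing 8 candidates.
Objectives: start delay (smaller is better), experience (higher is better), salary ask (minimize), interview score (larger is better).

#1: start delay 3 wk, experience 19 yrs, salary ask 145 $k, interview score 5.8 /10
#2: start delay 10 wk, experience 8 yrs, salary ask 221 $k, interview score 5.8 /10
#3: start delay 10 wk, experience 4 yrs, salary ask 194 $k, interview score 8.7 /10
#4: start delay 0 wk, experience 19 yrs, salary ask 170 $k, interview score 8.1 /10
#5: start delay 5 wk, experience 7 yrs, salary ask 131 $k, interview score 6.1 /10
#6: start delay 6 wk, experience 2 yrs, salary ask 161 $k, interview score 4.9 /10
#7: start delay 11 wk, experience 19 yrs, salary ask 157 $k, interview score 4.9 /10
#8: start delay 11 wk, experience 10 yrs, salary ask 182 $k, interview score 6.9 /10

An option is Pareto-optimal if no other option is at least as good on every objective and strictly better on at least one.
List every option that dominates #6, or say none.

#1, #5

#1: start delay 3≤6, experience 19≥2, salary ask 145≤161, interview score 5.8≥4.9 — dominates #6.
#5: start delay 5≤6, experience 7≥2, salary ask 131≤161, interview score 6.1≥4.9 — dominates #6.
Others (#2, #3, #4, #7, #8) are each worse than #6 on at least one objective.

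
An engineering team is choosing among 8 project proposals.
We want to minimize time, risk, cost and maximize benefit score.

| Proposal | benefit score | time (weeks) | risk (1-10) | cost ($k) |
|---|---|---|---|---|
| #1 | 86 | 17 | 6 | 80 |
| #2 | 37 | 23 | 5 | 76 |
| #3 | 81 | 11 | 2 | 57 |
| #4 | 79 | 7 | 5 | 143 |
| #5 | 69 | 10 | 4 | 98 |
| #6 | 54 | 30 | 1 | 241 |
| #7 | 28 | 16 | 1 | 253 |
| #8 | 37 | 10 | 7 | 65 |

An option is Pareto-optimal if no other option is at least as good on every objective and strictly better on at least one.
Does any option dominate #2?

Yes

#3 vs #2: benefit score 81≥37, time 11≤23, risk 2≤5, cost 57≤76 — #3 is at least as good on every objective and strictly better on at least one, so #3 dominates #2.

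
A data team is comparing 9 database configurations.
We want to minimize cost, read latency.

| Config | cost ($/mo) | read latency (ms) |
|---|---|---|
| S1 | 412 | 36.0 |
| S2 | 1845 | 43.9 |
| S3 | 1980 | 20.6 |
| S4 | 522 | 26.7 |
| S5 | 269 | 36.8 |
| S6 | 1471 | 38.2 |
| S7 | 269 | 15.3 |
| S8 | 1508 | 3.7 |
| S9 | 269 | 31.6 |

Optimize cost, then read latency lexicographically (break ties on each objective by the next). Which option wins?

First minimize cost: best is 269, kept {S5, S7, S9}.
Then minimize read latency: best is 15.3, kept {S7}.

S7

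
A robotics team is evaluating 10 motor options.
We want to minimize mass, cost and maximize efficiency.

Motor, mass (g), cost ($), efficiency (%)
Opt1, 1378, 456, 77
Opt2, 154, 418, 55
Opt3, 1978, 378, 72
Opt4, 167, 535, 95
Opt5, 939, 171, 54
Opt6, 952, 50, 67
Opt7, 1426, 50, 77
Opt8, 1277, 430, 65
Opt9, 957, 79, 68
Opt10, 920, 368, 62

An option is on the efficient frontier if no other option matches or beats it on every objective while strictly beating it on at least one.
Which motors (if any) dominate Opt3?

Opt7: mass 1426≤1978, cost 50≤378, efficiency 77≥72 — dominates Opt3.
Others (Opt1, Opt2, Opt4, Opt5, Opt6, Opt8, Opt9, Opt10) are each worse than Opt3 on at least one objective.

Opt7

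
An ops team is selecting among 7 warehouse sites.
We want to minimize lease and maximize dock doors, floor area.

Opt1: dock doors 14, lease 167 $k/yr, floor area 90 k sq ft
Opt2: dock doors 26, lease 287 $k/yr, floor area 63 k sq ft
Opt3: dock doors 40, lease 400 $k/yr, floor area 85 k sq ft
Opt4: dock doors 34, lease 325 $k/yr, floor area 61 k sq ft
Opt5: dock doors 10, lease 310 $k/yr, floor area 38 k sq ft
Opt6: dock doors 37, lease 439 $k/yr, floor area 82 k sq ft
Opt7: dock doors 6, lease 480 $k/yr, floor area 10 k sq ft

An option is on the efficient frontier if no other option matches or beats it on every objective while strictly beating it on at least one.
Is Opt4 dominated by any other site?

Opt1: worse on dock doors (14 vs 34).
Opt2: worse on dock doors (26 vs 34).
Opt3: worse on lease (400 vs 325).
Opt5: worse on dock doors (10 vs 34).
Opt6: worse on lease (439 vs 325).
Opt7: worse on dock doors (6 vs 34).
No option is at least as good as Opt4 on every objective and strictly better on one.

No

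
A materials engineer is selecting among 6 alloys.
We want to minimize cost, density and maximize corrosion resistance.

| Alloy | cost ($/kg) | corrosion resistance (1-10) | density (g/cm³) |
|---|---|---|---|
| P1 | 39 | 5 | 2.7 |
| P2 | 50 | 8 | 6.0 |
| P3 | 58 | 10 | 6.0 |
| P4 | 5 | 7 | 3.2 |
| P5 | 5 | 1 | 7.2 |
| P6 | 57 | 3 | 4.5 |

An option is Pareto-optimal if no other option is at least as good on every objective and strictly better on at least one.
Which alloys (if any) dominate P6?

P1, P4

P1: cost 39≤57, corrosion resistance 5≥3, density 2.7≤4.5 — dominates P6.
P4: cost 5≤57, corrosion resistance 7≥3, density 3.2≤4.5 — dominates P6.
Others (P2, P3, P5) are each worse than P6 on at least one objective.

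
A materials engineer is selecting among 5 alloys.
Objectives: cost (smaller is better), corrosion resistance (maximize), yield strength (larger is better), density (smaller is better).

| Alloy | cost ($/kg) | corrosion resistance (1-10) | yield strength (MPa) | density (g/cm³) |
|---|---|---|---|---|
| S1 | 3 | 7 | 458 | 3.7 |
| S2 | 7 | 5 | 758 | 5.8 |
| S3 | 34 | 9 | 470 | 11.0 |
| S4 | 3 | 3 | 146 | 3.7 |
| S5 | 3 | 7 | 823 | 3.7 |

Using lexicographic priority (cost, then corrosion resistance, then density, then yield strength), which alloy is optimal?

First minimize cost: best is 3, kept {S1, S4, S5}.
Then maximize corrosion resistance: best is 7, kept {S1, S5}.
Then minimize density: best is 3.7, kept {S1, S5}.
Then maximize yield strength: best is 823, kept {S5}.

S5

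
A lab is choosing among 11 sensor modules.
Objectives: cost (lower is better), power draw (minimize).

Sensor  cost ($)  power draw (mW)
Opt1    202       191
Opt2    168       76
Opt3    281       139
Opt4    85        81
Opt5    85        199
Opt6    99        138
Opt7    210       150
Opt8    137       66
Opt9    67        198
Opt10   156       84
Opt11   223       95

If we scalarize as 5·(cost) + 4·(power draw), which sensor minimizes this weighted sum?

Opt4

Opt1: 5·202 + 4·191 = 1774
Opt2: 5·168 + 4·76 = 1144
Opt3: 5·281 + 4·139 = 1961
Opt4: 5·85 + 4·81 = 749
Opt5: 5·85 + 4·199 = 1221
Opt6: 5·99 + 4·138 = 1047
Opt7: 5·210 + 4·150 = 1650
Opt8: 5·137 + 4·66 = 949
Opt9: 5·67 + 4·198 = 1127
Opt10: 5·156 + 4·84 = 1116
Opt11: 5·223 + 4·95 = 1495
Lowest: Opt4 at 749.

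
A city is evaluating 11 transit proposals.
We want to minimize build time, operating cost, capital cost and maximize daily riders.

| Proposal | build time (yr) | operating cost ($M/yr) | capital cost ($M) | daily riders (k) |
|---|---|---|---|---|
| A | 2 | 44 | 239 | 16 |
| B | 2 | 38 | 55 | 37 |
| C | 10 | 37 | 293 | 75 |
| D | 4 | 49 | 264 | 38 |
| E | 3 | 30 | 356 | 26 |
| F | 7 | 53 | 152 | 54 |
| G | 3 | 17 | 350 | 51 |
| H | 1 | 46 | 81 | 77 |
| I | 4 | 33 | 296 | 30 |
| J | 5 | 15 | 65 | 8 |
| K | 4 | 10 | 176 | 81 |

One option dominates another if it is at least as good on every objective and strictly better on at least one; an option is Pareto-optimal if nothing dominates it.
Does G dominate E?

Yes

G vs E: build time 3≤3, operating cost 17≤30, capital cost 350≤356, daily riders 51≥26 — G is at least as good on every objective with at least one strict improvement.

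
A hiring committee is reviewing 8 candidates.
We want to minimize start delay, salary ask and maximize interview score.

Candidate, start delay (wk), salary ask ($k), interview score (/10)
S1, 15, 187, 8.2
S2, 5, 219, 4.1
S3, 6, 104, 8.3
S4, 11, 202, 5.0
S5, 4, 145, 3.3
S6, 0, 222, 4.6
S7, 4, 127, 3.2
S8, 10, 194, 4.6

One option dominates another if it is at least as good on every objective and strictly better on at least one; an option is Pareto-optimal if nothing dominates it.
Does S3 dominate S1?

S3 vs S1: start delay 6≤15, salary ask 104≤187, interview score 8.3≥8.2 — S3 is at least as good on every objective with at least one strict improvement.

Yes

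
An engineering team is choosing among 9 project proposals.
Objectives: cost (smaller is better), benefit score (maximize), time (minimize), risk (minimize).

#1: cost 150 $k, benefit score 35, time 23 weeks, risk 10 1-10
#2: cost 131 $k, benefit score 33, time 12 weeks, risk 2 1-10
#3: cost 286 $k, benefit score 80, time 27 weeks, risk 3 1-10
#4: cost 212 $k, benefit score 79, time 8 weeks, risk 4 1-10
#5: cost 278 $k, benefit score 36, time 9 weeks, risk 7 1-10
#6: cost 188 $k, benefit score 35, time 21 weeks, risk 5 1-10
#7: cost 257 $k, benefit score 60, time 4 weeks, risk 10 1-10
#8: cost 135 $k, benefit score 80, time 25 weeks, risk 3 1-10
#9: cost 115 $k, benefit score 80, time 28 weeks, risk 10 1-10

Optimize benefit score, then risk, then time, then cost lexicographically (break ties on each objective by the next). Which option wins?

#8

First maximize benefit score: best is 80, kept {#3, #8, #9}.
Then minimize risk: best is 3, kept {#3, #8}.
Then minimize time: best is 25, kept {#8}.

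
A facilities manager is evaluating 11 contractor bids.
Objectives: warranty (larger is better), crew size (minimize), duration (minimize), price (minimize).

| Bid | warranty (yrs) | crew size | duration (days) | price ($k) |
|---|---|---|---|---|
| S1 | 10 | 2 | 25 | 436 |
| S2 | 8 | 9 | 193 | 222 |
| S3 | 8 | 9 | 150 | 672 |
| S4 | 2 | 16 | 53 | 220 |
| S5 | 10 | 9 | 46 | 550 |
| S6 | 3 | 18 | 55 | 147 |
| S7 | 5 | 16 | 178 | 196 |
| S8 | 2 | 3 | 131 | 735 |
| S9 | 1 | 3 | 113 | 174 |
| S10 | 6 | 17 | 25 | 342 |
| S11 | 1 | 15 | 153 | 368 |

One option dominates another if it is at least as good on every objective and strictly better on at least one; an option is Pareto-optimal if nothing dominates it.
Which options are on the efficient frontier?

S1, S2, S4, S6, S7, S9, S10

S1: not dominated (best crew size).
S2: not dominated.
S3: dominated by S1 (warranty 10≥8, crew size 2≤9, duration 25≤150, price 436≤672).
S4: not dominated.
S5: dominated by S1 (warranty 10≥10, crew size 2≤9, duration 25≤46, price 436≤550).
S6: not dominated (best price).
S7: not dominated.
S8: dominated by S1 (warranty 10≥2, crew size 2≤3, duration 25≤131, price 436≤735).
S9: not dominated.
S10: not dominated.
S11: dominated by S9 (warranty 1≥1, crew size 3≤15, duration 113≤153, price 174≤368).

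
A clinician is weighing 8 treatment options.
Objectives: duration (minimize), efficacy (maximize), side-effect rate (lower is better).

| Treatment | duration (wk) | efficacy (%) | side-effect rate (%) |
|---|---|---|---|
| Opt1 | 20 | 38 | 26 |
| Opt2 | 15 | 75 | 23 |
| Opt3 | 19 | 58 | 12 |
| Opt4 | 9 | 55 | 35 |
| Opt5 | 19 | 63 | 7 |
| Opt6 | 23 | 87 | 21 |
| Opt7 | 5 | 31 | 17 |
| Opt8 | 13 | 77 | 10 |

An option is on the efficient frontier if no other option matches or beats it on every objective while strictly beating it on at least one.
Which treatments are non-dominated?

Opt1: dominated by Opt2 (duration 15≤20, efficacy 75≥38, side-effect rate 23≤26).
Opt2: dominated by Opt8 (duration 13≤15, efficacy 77≥75, side-effect rate 10≤23).
Opt3: dominated by Opt5 (duration 19≤19, efficacy 63≥58, side-effect rate 7≤12).
Opt4: not dominated.
Opt5: not dominated (best side-effect rate).
Opt6: not dominated (best efficacy).
Opt7: not dominated (best duration).
Opt8: not dominated.

Opt4, Opt5, Opt6, Opt7, Opt8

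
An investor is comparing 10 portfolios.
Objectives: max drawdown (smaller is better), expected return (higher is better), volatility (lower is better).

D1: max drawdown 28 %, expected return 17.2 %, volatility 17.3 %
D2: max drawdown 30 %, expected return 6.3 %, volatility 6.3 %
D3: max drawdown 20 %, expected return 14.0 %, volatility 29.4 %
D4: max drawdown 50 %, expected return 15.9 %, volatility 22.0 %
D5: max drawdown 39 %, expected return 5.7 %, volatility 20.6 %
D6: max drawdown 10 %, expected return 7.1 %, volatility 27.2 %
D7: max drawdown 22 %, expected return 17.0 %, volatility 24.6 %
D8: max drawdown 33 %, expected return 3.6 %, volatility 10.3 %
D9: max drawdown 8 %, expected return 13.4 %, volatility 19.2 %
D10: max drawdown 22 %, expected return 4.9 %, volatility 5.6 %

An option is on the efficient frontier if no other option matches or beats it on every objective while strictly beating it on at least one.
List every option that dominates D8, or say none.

D2: max drawdown 30≤33, expected return 6.3≥3.6, volatility 6.3≤10.3 — dominates D8.
D10: max drawdown 22≤33, expected return 4.9≥3.6, volatility 5.6≤10.3 — dominates D8.
Others (D1, D3, D4, D5, D6, D7, D9) are each worse than D8 on at least one objective.

D2, D10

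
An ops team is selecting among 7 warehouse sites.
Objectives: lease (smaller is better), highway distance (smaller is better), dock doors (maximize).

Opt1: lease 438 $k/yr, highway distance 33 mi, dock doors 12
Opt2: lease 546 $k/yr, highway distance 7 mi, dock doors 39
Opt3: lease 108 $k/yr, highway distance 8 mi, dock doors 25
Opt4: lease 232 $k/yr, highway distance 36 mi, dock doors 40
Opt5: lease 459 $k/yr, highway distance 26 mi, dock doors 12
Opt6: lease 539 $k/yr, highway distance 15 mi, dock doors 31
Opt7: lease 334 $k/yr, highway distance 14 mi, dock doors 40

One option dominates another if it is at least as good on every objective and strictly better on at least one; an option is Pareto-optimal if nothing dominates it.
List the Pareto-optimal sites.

Opt1: dominated by Opt3 (lease 108≤438, highway distance 8≤33, dock doors 25≥12).
Opt2: not dominated (best highway distance).
Opt3: not dominated (best lease).
Opt4: not dominated.
Opt5: dominated by Opt3 (lease 108≤459, highway distance 8≤26, dock doors 25≥12).
Opt6: dominated by Opt7 (lease 334≤539, highway distance 14≤15, dock doors 40≥31).
Opt7: not dominated.

Opt2, Opt3, Opt4, Opt7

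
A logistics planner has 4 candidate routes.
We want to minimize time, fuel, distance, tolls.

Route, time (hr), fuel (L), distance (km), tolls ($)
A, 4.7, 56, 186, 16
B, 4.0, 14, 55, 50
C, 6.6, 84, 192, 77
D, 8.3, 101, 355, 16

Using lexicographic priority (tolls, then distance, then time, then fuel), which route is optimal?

A

First minimize tolls: best is 16, kept {A, D}.
Then minimize distance: best is 186, kept {A}.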